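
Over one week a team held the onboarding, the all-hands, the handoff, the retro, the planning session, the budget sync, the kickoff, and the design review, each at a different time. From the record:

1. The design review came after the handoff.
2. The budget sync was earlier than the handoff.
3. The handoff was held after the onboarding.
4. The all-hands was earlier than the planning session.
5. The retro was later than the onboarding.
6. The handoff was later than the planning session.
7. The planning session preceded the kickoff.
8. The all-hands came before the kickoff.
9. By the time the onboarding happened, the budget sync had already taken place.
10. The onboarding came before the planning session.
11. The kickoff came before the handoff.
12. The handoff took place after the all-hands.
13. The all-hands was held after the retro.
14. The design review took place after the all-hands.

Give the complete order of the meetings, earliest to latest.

The constraints fix every adjacent pair, so only one ordering works:
the budget sync → the onboarding → the retro → the all-hands → the planning session → the kickoff → the handoff → the design review.

the budget sync, the onboarding, the retro, the all-hands, the planning session, the kickoff, the handoff, the design review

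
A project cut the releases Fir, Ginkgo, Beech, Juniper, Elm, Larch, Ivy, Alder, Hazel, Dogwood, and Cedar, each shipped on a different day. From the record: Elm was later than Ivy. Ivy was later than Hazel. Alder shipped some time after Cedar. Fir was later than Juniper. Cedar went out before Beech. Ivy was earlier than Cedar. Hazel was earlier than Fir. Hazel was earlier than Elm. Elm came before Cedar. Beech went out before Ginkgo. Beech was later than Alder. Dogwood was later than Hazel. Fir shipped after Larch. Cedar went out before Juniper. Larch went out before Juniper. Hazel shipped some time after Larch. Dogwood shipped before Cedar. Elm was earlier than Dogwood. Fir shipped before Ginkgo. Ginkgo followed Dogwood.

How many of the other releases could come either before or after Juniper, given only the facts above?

2

Forced before Juniper: Cedar, Dogwood, Elm, Hazel, Ivy, and Larch; forced after Juniper: Fir and Ginkgo.
That leaves Alder and Beech with no forced order relative to Juniper — 2.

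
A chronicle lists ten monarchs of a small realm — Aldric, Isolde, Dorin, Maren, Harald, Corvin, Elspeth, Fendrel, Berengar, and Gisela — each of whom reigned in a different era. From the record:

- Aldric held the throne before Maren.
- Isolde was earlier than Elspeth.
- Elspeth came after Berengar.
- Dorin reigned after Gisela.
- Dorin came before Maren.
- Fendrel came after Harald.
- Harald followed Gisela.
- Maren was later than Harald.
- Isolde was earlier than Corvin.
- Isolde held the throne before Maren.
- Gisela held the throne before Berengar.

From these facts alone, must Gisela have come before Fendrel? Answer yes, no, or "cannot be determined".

Chain the constraints: Gisela → Harald → Fendrel. Each link is directly stated, so Gisela comes before Fendrel.

yes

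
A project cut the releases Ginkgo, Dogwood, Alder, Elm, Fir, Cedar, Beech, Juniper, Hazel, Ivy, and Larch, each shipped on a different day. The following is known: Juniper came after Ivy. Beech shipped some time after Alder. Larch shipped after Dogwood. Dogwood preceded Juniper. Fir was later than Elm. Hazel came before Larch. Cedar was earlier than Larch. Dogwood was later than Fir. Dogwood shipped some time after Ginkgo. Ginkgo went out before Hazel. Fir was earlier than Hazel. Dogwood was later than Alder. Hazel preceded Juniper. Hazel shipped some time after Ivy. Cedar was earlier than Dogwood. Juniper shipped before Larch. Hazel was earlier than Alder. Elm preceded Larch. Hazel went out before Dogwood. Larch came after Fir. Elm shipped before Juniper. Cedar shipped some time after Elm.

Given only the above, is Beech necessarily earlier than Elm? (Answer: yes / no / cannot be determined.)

Tracing the constraints gives Elm → Fir → Hazel → Alder → Beech, so Elm must come before Beech.
That means Beech cannot be before Elm.

no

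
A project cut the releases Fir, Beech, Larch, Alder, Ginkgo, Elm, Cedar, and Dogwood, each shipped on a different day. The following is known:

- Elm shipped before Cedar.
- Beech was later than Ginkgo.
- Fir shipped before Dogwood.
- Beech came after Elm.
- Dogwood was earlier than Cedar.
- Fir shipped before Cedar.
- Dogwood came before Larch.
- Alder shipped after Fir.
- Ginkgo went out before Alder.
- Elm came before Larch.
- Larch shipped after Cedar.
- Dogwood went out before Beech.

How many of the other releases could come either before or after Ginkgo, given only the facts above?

5

Forced after Ginkgo: Alder and Beech.
That leaves Cedar, Dogwood, Elm, Fir, and Larch with no forced order relative to Ginkgo — 5.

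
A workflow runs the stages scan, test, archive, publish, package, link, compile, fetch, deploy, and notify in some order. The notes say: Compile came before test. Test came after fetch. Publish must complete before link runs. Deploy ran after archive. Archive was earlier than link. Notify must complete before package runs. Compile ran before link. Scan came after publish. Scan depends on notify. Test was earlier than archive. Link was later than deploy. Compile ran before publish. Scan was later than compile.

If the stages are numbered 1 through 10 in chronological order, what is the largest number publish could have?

Publish must come before link and scan — 2 stages forced after it.
Everything else can be placed before publish in some valid order, so publish can sit as late as position 10 − 2 = 8.

8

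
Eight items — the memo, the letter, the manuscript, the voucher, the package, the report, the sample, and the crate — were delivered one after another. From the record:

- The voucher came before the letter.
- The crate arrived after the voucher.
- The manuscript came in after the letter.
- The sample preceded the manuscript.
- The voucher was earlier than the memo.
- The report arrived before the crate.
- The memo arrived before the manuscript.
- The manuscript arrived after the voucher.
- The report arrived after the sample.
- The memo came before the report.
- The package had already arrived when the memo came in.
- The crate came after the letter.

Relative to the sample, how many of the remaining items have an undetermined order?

Forced after the sample: the crate, the manuscript, and the report.
That leaves the letter, the memo, the package, and the voucher with no forced order relative to the sample — 4.

4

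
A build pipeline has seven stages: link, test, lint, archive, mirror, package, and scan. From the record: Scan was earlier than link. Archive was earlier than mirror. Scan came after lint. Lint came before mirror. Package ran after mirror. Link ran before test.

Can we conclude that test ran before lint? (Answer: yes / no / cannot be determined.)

no

Tracing the constraints gives lint → scan → link → test, so lint must come before test.
That means test cannot be before lint.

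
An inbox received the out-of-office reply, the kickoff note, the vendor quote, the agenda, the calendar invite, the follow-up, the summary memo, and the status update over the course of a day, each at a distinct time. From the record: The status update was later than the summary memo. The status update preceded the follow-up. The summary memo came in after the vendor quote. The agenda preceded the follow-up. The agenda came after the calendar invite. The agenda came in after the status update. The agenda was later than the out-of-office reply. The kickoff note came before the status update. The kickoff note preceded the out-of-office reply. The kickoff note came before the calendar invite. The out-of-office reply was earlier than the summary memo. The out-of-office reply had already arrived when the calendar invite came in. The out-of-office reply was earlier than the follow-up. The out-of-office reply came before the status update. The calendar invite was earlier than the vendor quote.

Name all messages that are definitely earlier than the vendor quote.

Directly stated before the vendor quote: the calendar invite.
The kickoff note reaches the vendor quote via the kickoff note → the calendar invite → the vendor quote.
The out-of-office reply reaches the vendor quote via the out-of-office reply → the calendar invite → the vendor quote.

the calendar invite, the kickoff note, the out-of-office reply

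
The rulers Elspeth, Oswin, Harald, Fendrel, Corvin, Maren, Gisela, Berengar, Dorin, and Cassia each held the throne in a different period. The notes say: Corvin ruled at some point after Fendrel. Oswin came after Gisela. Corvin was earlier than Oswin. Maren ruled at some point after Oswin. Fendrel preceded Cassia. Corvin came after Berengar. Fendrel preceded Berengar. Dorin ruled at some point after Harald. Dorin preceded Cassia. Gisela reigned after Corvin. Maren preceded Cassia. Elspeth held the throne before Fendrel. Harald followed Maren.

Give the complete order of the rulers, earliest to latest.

The constraints fix every adjacent pair, so only one ordering works:
Elspeth → Fendrel → Berengar → Corvin → Gisela → Oswin → Maren → Harald → Dorin → Cassia.

Elspeth, Fendrel, Berengar, Corvin, Gisela, Oswin, Maren, Harald, Dorin, Cassia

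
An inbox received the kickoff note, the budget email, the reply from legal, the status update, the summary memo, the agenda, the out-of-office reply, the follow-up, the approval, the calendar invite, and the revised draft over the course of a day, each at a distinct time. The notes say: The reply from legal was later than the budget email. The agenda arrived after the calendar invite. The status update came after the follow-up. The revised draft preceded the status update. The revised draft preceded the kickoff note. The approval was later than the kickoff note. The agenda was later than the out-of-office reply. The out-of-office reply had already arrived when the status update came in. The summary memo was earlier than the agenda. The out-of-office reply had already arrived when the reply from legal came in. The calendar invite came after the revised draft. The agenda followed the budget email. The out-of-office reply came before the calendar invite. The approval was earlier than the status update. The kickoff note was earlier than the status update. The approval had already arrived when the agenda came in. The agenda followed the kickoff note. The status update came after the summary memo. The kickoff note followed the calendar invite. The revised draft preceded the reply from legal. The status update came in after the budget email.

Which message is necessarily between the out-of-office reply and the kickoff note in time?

Tracing the constraints gives the out-of-office reply → the calendar invite → the kickoff note, so the calendar invite sits after the out-of-office reply and before the kickoff note.
No other message is forced both after the out-of-office reply and before the kickoff note.

the calendar invite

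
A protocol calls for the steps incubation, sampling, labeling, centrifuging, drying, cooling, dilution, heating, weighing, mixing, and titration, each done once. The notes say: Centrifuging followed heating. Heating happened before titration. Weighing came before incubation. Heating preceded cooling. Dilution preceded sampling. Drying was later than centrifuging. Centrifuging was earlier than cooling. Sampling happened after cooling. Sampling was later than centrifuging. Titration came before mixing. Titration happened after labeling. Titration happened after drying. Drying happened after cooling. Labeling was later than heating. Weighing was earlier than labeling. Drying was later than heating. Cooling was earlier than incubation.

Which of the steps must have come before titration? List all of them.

Directly stated before titration: drying, heating, and labeling.
Centrifuging reaches titration via centrifuging → drying → titration.
Cooling reaches titration via cooling → drying → titration.
Weighing reaches titration via weighing → labeling → titration.

centrifuging, cooling, drying, heating, labeling, weighing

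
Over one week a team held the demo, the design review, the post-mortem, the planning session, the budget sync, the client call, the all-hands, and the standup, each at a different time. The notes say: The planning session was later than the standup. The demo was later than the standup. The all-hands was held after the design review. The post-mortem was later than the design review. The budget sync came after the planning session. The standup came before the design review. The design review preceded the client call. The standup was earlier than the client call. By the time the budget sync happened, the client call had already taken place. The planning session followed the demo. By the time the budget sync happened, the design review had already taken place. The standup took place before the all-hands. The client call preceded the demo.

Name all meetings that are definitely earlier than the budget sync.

Directly stated before the budget sync: the client call, the design review, and the planning session.
The demo reaches the budget sync via the demo → the planning session → the budget sync.
The standup reaches the budget sync via the standup → the planning session → the budget sync.

the client call, the demo, the design review, the planning session, the standup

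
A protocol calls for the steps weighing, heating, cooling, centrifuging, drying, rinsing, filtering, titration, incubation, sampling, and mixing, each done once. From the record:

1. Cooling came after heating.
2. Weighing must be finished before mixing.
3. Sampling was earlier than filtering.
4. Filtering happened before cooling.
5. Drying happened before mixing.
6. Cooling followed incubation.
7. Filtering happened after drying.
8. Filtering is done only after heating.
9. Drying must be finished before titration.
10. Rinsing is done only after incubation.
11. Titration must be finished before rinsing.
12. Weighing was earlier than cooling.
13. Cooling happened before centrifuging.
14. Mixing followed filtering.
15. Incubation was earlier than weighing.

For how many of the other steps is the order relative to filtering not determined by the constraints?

4

Forced before filtering: drying, heating, and sampling; forced after filtering: centrifuging, cooling, and mixing.
That leaves incubation, rinsing, titration, and weighing with no forced order relative to filtering — 4.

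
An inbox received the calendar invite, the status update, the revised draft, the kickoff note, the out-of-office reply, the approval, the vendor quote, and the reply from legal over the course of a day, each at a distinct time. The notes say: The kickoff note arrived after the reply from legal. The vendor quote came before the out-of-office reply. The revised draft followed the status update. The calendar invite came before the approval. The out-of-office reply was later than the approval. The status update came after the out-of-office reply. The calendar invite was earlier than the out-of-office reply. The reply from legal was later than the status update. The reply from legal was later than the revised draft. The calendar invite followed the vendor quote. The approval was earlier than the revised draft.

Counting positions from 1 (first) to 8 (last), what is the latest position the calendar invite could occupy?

The calendar invite must come before the approval, the kickoff note, the out-of-office reply, the reply from legal, the revised draft, and the status update — 6 messages forced after it.
Everything else can be placed before the calendar invite in some valid order, so the calendar invite can sit as late as position 8 − 6 = 2.

2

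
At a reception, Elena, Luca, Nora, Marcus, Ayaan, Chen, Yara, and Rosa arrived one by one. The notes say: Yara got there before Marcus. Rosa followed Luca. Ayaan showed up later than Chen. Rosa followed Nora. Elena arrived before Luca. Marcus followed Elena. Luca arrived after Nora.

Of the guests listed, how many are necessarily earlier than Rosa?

Directly stated before Rosa: Luca and Nora.
Elena reaches Rosa via Elena → Luca → Rosa.
No chain forces Chen (or any of the others) ahead of Rosa.
That's Elena, Luca, and Nora — 3 in all.

3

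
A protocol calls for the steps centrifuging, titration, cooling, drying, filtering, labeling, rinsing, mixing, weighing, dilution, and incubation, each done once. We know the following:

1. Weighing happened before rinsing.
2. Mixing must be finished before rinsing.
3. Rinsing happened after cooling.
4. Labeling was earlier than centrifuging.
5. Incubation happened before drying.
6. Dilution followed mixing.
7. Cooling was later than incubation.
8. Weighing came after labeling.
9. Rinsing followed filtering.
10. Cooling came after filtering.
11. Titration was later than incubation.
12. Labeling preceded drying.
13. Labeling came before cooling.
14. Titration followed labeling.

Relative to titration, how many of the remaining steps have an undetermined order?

8

Forced before titration: incubation and labeling.
That leaves centrifuging, cooling, dilution, drying, filtering, mixing, rinsing, and weighing with no forced order relative to titration — 8.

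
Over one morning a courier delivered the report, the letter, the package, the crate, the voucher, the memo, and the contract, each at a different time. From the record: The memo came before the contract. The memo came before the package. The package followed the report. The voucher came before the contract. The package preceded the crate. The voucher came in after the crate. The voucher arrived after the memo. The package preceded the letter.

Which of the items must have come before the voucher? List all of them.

the crate, the memo, the package, the report

Directly stated before the voucher: the crate and the memo.
The package reaches the voucher via the package → the crate → the voucher.
The report reaches the voucher via the report → the package → the crate → the voucher.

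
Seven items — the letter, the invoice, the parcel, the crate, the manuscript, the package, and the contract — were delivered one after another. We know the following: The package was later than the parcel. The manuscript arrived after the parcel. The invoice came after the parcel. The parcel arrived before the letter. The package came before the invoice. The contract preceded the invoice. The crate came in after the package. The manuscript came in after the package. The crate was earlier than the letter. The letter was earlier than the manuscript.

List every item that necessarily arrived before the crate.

the package, the parcel

Directly stated before the crate: the package.
The parcel reaches the crate via the parcel → the package → the crate.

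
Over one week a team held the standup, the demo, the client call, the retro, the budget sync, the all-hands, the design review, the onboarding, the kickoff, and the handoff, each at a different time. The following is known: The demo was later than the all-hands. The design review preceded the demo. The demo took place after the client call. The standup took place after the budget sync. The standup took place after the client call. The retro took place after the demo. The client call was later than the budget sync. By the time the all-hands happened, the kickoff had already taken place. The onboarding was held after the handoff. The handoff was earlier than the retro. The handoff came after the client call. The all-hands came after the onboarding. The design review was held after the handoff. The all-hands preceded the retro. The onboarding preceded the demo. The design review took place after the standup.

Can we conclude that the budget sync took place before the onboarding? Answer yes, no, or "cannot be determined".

yes

Chain the constraints: the budget sync → the client call → the handoff → the onboarding. Each link is directly stated, so the budget sync comes before the onboarding.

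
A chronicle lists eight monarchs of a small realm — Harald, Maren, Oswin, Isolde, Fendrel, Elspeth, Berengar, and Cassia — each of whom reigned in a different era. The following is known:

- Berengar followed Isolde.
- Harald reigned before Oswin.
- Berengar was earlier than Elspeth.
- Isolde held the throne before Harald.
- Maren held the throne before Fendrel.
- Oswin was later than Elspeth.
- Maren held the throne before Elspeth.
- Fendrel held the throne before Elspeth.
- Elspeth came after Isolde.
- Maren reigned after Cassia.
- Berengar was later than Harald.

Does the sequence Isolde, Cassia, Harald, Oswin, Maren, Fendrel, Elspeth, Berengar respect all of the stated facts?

The constraints require Elspeth before Oswin, but in the proposed sequence Oswin appears ahead of Elspeth. That one violation is enough.

no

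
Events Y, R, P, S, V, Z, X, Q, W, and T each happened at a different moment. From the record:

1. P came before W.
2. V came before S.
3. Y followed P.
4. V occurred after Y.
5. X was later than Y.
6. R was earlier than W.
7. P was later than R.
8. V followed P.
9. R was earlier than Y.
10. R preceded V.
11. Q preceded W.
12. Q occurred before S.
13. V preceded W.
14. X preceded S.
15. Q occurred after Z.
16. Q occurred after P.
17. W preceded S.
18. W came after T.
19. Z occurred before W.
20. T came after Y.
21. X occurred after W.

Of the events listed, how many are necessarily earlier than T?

Directly stated before T: Y.
P reaches T via P → Y → T.
R reaches T via R → Y → T.
That's P, R, and Y — 3 in all.

3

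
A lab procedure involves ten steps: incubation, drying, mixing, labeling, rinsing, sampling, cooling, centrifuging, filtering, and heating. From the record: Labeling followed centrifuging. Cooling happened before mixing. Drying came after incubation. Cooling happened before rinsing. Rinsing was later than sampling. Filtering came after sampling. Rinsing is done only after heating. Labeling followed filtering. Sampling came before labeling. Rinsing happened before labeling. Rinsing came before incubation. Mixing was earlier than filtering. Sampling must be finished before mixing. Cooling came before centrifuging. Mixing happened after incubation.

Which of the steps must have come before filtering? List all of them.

Directly stated before filtering: mixing and sampling.
Cooling reaches filtering via cooling → mixing → filtering.
Heating reaches filtering via heating → rinsing → incubation → mixing → filtering.
Incubation reaches filtering via incubation → mixing → filtering.
Likewise rinsing reaches filtering by chaining the stated constraints.
No chain forces drying (or any of the others) ahead of filtering.

cooling, heating, incubation, mixing, rinsing, sampling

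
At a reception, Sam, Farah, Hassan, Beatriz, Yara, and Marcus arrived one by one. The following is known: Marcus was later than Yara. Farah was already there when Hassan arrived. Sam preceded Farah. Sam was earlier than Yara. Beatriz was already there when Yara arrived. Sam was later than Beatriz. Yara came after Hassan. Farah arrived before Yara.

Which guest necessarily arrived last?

Every other guest has a chain of constraints placing them before Marcus, so Marcus is last.

Marcus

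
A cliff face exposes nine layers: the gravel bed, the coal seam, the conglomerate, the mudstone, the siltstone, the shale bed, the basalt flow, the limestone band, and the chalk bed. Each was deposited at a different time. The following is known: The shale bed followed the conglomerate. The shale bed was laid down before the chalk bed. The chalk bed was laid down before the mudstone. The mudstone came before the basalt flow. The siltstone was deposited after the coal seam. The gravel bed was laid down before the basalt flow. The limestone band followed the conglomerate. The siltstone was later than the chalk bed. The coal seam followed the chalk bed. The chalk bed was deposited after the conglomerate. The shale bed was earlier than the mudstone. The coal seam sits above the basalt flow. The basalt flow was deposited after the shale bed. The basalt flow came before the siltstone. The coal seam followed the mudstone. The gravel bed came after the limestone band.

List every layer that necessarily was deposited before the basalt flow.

the chalk bed, the conglomerate, the gravel bed, the limestone band, the mudstone, the shale bed

Directly stated before the basalt flow: the gravel bed, the mudstone, and the shale bed.
The chalk bed reaches the basalt flow via the chalk bed → the mudstone → the basalt flow.
The conglomerate reaches the basalt flow via the conglomerate → the shale bed → the basalt flow.
The limestone band reaches the basalt flow via the limestone band → the gravel bed → the basalt flow.
No chain forces the siltstone (or any of the others) ahead of the basalt flow.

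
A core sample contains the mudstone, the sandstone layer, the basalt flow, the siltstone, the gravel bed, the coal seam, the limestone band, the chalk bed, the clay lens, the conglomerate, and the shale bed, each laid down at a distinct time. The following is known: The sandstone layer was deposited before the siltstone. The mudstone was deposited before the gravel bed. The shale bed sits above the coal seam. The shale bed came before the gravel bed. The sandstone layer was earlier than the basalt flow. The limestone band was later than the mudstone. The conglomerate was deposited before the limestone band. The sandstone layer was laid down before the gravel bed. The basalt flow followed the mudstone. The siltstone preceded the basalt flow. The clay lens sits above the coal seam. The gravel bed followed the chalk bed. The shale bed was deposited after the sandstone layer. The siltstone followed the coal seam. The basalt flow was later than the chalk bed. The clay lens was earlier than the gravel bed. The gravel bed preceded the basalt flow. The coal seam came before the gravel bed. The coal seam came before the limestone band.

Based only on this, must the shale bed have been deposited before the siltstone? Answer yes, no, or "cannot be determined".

cannot be determined

No chain of stated constraints runs from the shale bed to the siltstone, and none runs from the siltstone to the shale bed either.
So the relative order of the shale bed and the siltstone is not fixed by the given facts.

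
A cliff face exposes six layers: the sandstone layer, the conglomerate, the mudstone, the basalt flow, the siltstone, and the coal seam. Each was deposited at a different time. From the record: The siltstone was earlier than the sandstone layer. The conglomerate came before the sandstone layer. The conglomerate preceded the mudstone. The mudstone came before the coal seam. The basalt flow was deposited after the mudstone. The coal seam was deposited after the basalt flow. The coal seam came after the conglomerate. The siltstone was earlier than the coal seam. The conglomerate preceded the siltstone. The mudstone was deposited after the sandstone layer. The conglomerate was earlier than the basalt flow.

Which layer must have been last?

the coal seam

Every other layer has a chain of constraints placing it before the coal seam, so the coal seam is last.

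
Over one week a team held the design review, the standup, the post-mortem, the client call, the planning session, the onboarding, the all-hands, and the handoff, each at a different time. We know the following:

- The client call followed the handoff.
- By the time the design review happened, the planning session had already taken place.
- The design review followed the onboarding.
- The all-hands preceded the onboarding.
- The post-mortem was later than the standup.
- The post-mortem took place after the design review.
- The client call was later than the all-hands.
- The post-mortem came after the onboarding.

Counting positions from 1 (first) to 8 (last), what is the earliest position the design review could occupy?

4

The all-hands, the onboarding, and the planning session must all come before the design review — 3 forced predecessors.
Nothing else is forced ahead of the design review, so its earliest slot is position 3 + 1 = 4.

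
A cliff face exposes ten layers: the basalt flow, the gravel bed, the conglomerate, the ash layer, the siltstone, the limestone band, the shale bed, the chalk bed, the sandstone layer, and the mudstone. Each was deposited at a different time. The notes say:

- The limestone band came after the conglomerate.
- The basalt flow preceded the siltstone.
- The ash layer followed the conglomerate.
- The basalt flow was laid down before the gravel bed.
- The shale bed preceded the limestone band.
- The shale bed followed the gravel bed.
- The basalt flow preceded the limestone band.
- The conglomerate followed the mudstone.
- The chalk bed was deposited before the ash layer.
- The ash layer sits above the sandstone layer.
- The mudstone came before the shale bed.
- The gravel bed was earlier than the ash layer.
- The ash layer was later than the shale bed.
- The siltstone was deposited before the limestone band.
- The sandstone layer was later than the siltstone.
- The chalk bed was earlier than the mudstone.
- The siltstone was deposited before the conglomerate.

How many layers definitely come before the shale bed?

Directly stated before the shale bed: the gravel bed and the mudstone.
The basalt flow reaches the shale bed via the basalt flow → the gravel bed → the shale bed.
The chalk bed reaches the shale bed via the chalk bed → the mudstone → the shale bed.
That's the basalt flow, the chalk bed, the gravel bed, and the mudstone — 4 in all.

4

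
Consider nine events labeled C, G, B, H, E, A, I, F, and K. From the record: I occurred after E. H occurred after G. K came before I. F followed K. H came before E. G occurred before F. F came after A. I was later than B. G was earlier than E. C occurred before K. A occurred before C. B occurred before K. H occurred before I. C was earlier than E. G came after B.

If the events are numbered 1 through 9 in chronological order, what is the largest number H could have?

7

H must come before E and I — 2 events forced after it.
Everything else can be placed before H in some valid order, so H can sit as late as position 9 − 2 = 7.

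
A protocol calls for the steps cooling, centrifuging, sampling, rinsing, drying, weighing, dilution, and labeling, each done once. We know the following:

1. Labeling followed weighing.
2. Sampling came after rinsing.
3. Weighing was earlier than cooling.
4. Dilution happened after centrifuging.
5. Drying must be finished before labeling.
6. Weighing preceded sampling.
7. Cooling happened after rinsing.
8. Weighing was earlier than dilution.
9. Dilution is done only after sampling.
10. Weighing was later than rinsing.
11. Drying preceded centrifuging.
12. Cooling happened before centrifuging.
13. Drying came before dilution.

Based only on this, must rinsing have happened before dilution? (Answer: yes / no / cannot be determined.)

Chain the constraints: rinsing → weighing → dilution. Each link is directly stated, so rinsing comes before dilution.

yes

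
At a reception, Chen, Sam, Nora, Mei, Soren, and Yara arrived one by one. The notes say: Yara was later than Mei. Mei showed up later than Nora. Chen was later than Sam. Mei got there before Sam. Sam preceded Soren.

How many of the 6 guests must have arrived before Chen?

Directly stated before Chen: Sam.
Mei reaches Chen via Mei → Sam → Chen.
Nora reaches Chen via Nora → Mei → Sam → Chen.
No chain forces Soren (or any of the others) ahead of Chen.
That's Mei, Nora, and Sam — 3 in all.

3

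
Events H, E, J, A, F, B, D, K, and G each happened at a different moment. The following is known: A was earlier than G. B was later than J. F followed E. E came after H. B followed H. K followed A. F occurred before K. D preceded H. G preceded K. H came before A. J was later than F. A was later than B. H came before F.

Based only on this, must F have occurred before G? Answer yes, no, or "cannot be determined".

yes

Chain the constraints: F → J → B → A → G. Each link is directly stated, so F comes before G.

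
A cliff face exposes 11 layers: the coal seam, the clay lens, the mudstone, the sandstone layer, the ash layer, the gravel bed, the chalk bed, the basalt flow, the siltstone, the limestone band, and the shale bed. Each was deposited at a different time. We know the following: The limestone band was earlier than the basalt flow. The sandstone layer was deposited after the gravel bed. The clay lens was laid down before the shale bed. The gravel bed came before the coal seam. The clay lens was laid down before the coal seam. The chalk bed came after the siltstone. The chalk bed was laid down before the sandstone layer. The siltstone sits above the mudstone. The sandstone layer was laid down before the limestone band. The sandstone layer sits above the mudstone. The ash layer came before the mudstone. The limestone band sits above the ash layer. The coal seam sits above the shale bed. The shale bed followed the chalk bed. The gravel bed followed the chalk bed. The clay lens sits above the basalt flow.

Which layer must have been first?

The ash layer has a chain of constraints placing it before every other layer, so the ash layer must be first.

the ash layer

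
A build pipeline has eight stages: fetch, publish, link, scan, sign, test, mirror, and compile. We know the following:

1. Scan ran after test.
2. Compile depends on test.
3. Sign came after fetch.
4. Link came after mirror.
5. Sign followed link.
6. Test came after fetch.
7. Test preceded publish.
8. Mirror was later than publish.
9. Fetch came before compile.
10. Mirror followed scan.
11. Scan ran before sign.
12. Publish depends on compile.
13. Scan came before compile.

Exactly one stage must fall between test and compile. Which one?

Tracing the constraints gives test → scan → compile, so scan sits after test and before compile.
No other stage is forced both after test and before compile.

scan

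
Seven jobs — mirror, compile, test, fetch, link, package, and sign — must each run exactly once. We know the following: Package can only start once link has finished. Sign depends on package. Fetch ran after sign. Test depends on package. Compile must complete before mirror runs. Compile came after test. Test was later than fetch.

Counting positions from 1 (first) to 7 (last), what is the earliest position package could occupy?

Link must come before package — 1 forced predecessor.
Nothing else is forced ahead of package, so its earliest slot is position 1 + 1 = 2.

2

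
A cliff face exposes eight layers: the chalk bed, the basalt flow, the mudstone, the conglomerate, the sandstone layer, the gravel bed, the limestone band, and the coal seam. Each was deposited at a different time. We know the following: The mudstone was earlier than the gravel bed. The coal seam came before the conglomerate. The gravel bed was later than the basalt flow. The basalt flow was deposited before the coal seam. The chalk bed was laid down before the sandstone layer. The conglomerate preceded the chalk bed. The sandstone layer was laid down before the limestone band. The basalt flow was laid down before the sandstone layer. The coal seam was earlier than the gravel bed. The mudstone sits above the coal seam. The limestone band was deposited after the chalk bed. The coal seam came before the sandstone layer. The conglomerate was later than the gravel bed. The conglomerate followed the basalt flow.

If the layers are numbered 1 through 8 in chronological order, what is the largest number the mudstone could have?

The mudstone must come before the chalk bed, the conglomerate, the gravel bed, the limestone band, and the sandstone layer — 5 layers forced after it.
Everything else can be placed before the mudstone in some valid order, so the mudstone can sit as late as position 8 − 5 = 3.

3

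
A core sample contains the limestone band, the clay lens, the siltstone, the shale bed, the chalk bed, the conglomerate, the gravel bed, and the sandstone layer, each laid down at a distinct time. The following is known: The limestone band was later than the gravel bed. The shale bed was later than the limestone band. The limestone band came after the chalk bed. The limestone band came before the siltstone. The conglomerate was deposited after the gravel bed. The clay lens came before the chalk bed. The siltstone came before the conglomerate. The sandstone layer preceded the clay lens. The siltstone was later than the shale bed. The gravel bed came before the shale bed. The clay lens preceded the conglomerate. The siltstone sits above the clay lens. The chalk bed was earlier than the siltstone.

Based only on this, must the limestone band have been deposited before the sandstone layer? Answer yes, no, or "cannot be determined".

no

Tracing the constraints gives the sandstone layer → the clay lens → the chalk bed → the limestone band, so the sandstone layer must come before the limestone band.
That means the limestone band cannot be before the sandstone layer.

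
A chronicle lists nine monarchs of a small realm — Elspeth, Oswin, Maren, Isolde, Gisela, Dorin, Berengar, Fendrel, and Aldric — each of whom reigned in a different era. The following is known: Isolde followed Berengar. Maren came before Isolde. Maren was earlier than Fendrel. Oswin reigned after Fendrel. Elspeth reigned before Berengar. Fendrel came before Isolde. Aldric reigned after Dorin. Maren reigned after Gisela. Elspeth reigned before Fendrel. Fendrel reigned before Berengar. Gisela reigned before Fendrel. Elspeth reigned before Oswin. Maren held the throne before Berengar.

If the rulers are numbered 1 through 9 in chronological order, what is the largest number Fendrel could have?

Fendrel must come before Berengar, Isolde, and Oswin — 3 rulers forced after them.
Everything else can be placed before Fendrel in some valid order, so Fendrel can sit as late as position 9 − 3 = 6.

6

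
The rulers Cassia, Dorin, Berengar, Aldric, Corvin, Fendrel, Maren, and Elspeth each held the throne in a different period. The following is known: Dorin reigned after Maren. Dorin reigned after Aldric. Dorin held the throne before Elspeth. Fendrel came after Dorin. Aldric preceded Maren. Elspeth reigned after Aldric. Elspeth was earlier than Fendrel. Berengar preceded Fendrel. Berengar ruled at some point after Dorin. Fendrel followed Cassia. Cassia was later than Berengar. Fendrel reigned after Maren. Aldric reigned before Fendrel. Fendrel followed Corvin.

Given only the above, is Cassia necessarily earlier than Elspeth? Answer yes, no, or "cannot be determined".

No chain of stated constraints runs from Cassia to Elspeth, and none runs from Elspeth to Cassia either.
So the relative order of Cassia and Elspeth is not fixed by the given facts.

cannot be determined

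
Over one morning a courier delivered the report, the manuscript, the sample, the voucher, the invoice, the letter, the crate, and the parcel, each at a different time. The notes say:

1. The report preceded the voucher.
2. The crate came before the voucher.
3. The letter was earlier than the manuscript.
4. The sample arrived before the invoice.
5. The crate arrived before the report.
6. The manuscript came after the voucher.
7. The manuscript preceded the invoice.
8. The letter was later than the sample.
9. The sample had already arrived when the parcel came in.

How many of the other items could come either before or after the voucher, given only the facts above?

Forced before the voucher: the crate and the report; forced after the voucher: the invoice and the manuscript.
That leaves the letter, the parcel, and the sample with no forced order relative to the voucher — 3.

3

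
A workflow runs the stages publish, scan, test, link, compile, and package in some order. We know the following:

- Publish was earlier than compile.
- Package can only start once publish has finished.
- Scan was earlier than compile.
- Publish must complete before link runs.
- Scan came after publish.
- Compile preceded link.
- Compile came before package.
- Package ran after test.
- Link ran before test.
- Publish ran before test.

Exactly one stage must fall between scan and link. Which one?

Tracing the constraints gives scan → compile → link, so compile sits after scan and before link.
No other stage is forced both after scan and before link.

compile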